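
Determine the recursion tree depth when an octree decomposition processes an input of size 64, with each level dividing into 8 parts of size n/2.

For divide and conquer with division factor 2:

Problem sizes at each level:
Level 0: 64
Level 1: 32
Level 2: 16
Level 3: 8
Level 4: 4
Level 5: 2
Level 6: 1

The root is level 0 and the size-1 base case is level 6 (the tree spans levels 0 through 6, i.e. 7 levels counting the root), so the depth is the number of divisions: log_2(64) = 6

The recursion tree depth is log_2(64) = 6. At each level, the problem size is divided by 2, so it takes 6 divisions to reduce to a base case of size 1. The algorithm makes 8 recursive calls at each level.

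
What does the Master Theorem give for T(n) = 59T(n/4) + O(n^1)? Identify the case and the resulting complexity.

Master Theorem for T(n) = 59T(n/4) + O(n^1):

a = 59, b = 4, c = 1
log_b(a) = log_4(59) = 2.9413

Case 1: c = 1 < log_4(59) = 2.9413
T(n) = O(n^(log_4 59))

For T(n) = 59T(n/4) + O(n^1): log_4(59) = 2.9413. This is Case 1 of the Master Theorem (c < log_b(a), work dominated by leaves), giving O(n^(log_4 59)).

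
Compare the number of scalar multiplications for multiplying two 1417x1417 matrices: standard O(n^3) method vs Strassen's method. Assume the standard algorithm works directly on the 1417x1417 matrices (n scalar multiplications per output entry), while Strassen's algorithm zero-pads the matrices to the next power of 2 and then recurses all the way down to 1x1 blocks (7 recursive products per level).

Matrix multiplication for 1417x1417 matrices:

Strassen's algorithm requires power-of-2 dimensions. Pad 1417x1417 to 2048x2048 (next power of 2).

Standard algorithm: 1417^3 = 2845178713 multiplications
Strassen's algorithm: 7^(log2(2048)) = 7^11 = 1977326743 multiplications
Savings: 2845178713 - 1977326743 = 867851970 multiplications

Standard: 2845178713 multiplications (1417^3). Strassen: 1977326743 multiplications (7^11, after padding to 2048x2048). Strassen reduces 8 recursive multiplications to 7 at each level.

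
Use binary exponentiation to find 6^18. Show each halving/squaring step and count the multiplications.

Computing 6^18 by squaring (build up from 6^1; each line after the first costs one multiplication):

6^1 = 6
6^2 = (6^1)^2 = 6^2 = 36
6^4 = (6^2)^2 = 36^2 = 1296
6^8 = (6^4)^2 = 1296^2 = 1679616
6^9 = 6 * 6^8 = 6 * 1679616 = 10077696
6^18 = (6^9)^2 = 10077696^2 = 101559956668416

Result: 101559956668416
Multiplications needed: 5 (5 lines after 6^1)

6^18 = 101559956668416. Using exponentiation by squaring, this requires 5 multiplications. The key idea: if the exponent is even, square the half-power; if odd, multiply by the base once.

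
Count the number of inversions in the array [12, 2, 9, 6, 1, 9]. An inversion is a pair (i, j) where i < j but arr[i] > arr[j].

Finding inversions in [12, 2, 9, 6, 1, 9]:

(0, 1): arr[0]=12 > arr[1]=2
(0, 2): arr[0]=12 > arr[2]=9
(0, 3): arr[0]=12 > arr[3]=6
(0, 4): arr[0]=12 > arr[4]=1
(0, 5): arr[0]=12 > arr[5]=9
(1, 4): arr[1]=2 > arr[4]=1
(2, 3): arr[2]=9 > arr[3]=6
(2, 4): arr[2]=9 > arr[4]=1
(3, 4): arr[3]=6 > arr[4]=1

Total inversions: 9

The array has 9 inversion(s): (0,1), (0,2), (0,3), (0,4), (0,5), (1,4), (2,3), (2,4), (3,4). Each pair (i,j) satisfies i < j and arr[i] > arr[j].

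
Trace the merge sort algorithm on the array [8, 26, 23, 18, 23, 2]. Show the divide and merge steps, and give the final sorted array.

Merge sort trace:

Split: [8, 26, 23, 18, 23, 2] -> [8, 26, 23] and [18, 23, 2]
  Split: [8, 26, 23] -> [8] and [26, 23]
    Split: [26, 23] -> [26] and [23]
    Merge: [26] + [23] -> [23, 26]
  Merge: [8] + [23, 26] -> [8, 23, 26]
  Split: [18, 23, 2] -> [18] and [23, 2]
    Split: [23, 2] -> [23] and [2]
    Merge: [23] + [2] -> [2, 23]
  Merge: [18] + [2, 23] -> [2, 18, 23]
Merge: [8, 23, 26] + [2, 18, 23] -> [2, 8, 18, 23, 23, 26]

Final sorted array: [2, 8, 18, 23, 23, 26]

The merge sort proceeds by recursively splitting the array and merging sorted halves.
After all merges, the sorted array is [2, 8, 18, 23, 23, 26].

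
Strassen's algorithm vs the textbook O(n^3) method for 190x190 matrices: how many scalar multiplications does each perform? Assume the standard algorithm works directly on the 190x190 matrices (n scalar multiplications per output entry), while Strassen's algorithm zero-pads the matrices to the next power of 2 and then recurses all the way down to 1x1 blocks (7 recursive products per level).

Matrix multiplication for 190x190 matrices:

Strassen's algorithm requires power-of-2 dimensions. Pad 190x190 to 256x256 (next power of 2).

Standard algorithm: 190^3 = 6859000 multiplications
Strassen's algorithm: 7^(log2(256)) = 7^8 = 5764801 multiplications
Savings: 6859000 - 5764801 = 1094199 multiplications

Standard: 6859000 multiplications (190^3). Strassen: 5764801 multiplications (7^8, after padding to 256x256). Strassen reduces 8 recursive multiplications to 7 at each level.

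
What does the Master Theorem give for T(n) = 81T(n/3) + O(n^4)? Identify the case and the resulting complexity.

Master Theorem for T(n) = 81T(n/3) + O(n^4):

a = 81, b = 3, c = 4
log_b(a) = log_3(81) = 4.0000

Case 2: c = 4 = log_3(81) = 4.0000
T(n) = O(n^4 log n) = O(n^4 log n)

For T(n) = 81T(n/3) + O(n^4): log_3(81) = 4.0000. This is Case 2 of the Master Theorem (c = log_b(a), equal work at all levels), giving O(n^4 log n).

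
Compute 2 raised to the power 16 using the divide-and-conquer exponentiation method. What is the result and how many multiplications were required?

Computing 2^16 by squaring (build up from 2^1; each line after the first costs one multiplication):

2^1 = 2
2^2 = (2^1)^2 = 2^2 = 4
2^4 = (2^2)^2 = 4^2 = 16
2^8 = (2^4)^2 = 16^2 = 256
2^16 = (2^8)^2 = 256^2 = 65536

Result: 65536
Multiplications needed: 4 (4 lines after 2^1)

2^16 = 65536. Using exponentiation by squaring, this requires 4 multiplications. The key idea: if the exponent is even, square the half-power; if odd, multiply by the base once.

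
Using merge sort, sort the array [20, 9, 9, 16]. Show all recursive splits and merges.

Merge sort trace:

Split: [20, 9, 9, 16] -> [20, 9] and [9, 16]
  Split: [20, 9] -> [20] and [9]
  Merge: [20] + [9] -> [9, 20]
  Split: [9, 16] -> [9] and [16]
  Merge: [9] + [16] -> [9, 16]
Merge: [9, 20] + [9, 16] -> [9, 9, 16, 20]

Final sorted array: [9, 9, 16, 20]

The merge sort proceeds by recursively splitting the array and merging sorted halves.
After all merges, the sorted array is [9, 9, 16, 20].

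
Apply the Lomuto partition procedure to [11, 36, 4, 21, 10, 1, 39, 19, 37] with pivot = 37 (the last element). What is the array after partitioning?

Lomuto partition with pivot = 37:

Initial array: [11, 36, 4, 21, 10, 1, 39, 19, 37]

arr[0]=11 <= 37: swap with position 0, array becomes [11, 36, 4, 21, 10, 1, 39, 19, 37]
arr[1]=36 <= 37: swap with position 1, array becomes [11, 36, 4, 21, 10, 1, 39, 19, 37]
arr[2]=4 <= 37: swap with position 2, array becomes [11, 36, 4, 21, 10, 1, 39, 19, 37]
arr[3]=21 <= 37: swap with position 3, array becomes [11, 36, 4, 21, 10, 1, 39, 19, 37]
arr[4]=10 <= 37: swap with position 4, array becomes [11, 36, 4, 21, 10, 1, 39, 19, 37]
arr[5]=1 <= 37: swap with position 5, array becomes [11, 36, 4, 21, 10, 1, 39, 19, 37]
arr[6]=39 > 37: no swap
arr[7]=19 <= 37: swap with position 6, array becomes [11, 36, 4, 21, 10, 1, 19, 39, 37]

Place pivot at position 7: [11, 36, 4, 21, 10, 1, 19, 37, 39]
Pivot position: 7

After partitioning with pivot 37, the array becomes [11, 36, 4, 21, 10, 1, 19, 37, 39]. The pivot is placed at index 7. All elements to the left of the pivot are <= 37, and all elements to the right are > 37.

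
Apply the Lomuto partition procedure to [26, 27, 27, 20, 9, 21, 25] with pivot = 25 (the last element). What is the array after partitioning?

Lomuto partition with pivot = 25:

Initial array: [26, 27, 27, 20, 9, 21, 25]

arr[0]=26 > 25: no swap
arr[1]=27 > 25: no swap
arr[2]=27 > 25: no swap
arr[3]=20 <= 25: swap with position 0, array becomes [20, 27, 27, 26, 9, 21, 25]
arr[4]=9 <= 25: swap with position 1, array becomes [20, 9, 27, 26, 27, 21, 25]
arr[5]=21 <= 25: swap with position 2, array becomes [20, 9, 21, 26, 27, 27, 25]

Place pivot at position 3: [20, 9, 21, 25, 27, 27, 26]
Pivot position: 3

After partitioning with pivot 25, the array becomes [20, 9, 21, 25, 27, 27, 26]. The pivot is placed at index 3. All elements to the left of the pivot are <= 25, and all elements to the right are > 25.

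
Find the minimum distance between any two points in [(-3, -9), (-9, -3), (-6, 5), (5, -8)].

Computing all pairwise distances among 4 points:

d((-3, -9), (-9, -3)) = 8.4853
d((-3, -9), (-6, 5)) = 14.3178
d((-3, -9), (5, -8)) = 8.0623 <-- minimum
d((-9, -3), (-6, 5)) = 8.544
d((-9, -3), (5, -8)) = 14.8661
d((-6, 5), (5, -8)) = 17.0294

Closest pair: (-3, -9) and (5, -8) with distance 8.0623

The closest pair is (-3, -9) and (5, -8) with Euclidean distance 8.0623. For 4 points, brute-force pairwise comparison is shown above. For large n, the divide-and-conquer algorithm (sort by x, recurse on halves, check the dividing strip) achieves O(n log n).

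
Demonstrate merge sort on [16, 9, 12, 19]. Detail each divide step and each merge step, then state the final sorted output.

Merge sort trace:

Split: [16, 9, 12, 19] -> [16, 9] and [12, 19]
  Split: [16, 9] -> [16] and [9]
  Merge: [16] + [9] -> [9, 16]
  Split: [12, 19] -> [12] and [19]
  Merge: [12] + [19] -> [12, 19]
Merge: [9, 16] + [12, 19] -> [9, 12, 16, 19]

Final sorted array: [9, 12, 16, 19]

The merge sort proceeds by recursively splitting the array and merging sorted halves.
After all merges, the sorted array is [9, 12, 16, 19].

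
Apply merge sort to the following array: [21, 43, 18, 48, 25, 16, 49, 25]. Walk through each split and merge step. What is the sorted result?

Merge sort trace:

Split: [21, 43, 18, 48, 25, 16, 49, 25] -> [21, 43, 18, 48] and [25, 16, 49, 25]
  Split: [21, 43, 18, 48] -> [21, 43] and [18, 48]
    Split: [21, 43] -> [21] and [43]
    Merge: [21] + [43] -> [21, 43]
    Split: [18, 48] -> [18] and [48]
    Merge: [18] + [48] -> [18, 48]
  Merge: [21, 43] + [18, 48] -> [18, 21, 43, 48]
  Split: [25, 16, 49, 25] -> [25, 16] and [49, 25]
    Split: [25, 16] -> [25] and [16]
    Merge: [25] + [16] -> [16, 25]
    Split: [49, 25] -> [49] and [25]
    Merge: [49] + [25] -> [25, 49]
  Merge: [16, 25] + [25, 49] -> [16, 25, 25, 49]
Merge: [18, 21, 43, 48] + [16, 25, 25, 49] -> [16, 18, 21, 25, 25, 43, 48, 49]

Final sorted array: [16, 18, 21, 25, 25, 43, 48, 49]

The merge sort proceeds by recursively splitting the array and merging sorted halves.
After all merges, the sorted array is [16, 18, 21, 25, 25, 43, 48, 49].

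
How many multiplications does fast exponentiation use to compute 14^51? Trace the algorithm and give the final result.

Computing 14^51 by squaring (build up from 14^1; each line after the first costs one multiplication):

14^1 = 14
14^2 = (14^1)^2 = 14^2 = 196
14^3 = 14 * 14^2 = 14 * 196 = 2744
14^6 = (14^3)^2 = 2744^2 = 7529536
14^12 = (14^6)^2 = 7529536^2 = 56693912375296
14^24 = (14^12)^2 = 56693912375296^2 = 3214199700417740936751087616
14^25 = 14 * 14^24 = 14 * 3214199700417740936751087616 = 44998795805848373114515226624
14^50 = (14^25)^2 = 44998795805848373114515226624^2 = 2024891623976437135118764865774783290467102632746078437376
14^51 = 14 * 14^50 = 14 * 2024891623976437135118764865774783290467102632746078437376 = 28348482735670119891662708120846966066539436858445098123264

Result: 28348482735670119891662708120846966066539436858445098123264
Multiplications needed: 8 (8 lines after 14^1)

14^51 = 28348482735670119891662708120846966066539436858445098123264. Using exponentiation by squaring, this requires 8 multiplications. The key idea: if the exponent is even, square the half-power; if odd, multiply by the base once.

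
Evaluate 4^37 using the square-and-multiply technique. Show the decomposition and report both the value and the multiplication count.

Computing 4^37 by squaring (build up from 4^1; each line after the first costs one multiplication):

4^1 = 4
4^2 = (4^1)^2 = 4^2 = 16
4^4 = (4^2)^2 = 16^2 = 256
4^8 = (4^4)^2 = 256^2 = 65536
4^9 = 4 * 4^8 = 4 * 65536 = 262144
4^18 = (4^9)^2 = 262144^2 = 68719476736
4^36 = (4^18)^2 = 68719476736^2 = 4722366482869645213696
4^37 = 4 * 4^36 = 4 * 4722366482869645213696 = 18889465931478580854784

Result: 18889465931478580854784
Multiplications needed: 7 (7 lines after 4^1)

4^37 = 18889465931478580854784. Using exponentiation by squaring, this requires 7 multiplications. The key idea: if the exponent is even, square the half-power; if odd, multiply by the base once.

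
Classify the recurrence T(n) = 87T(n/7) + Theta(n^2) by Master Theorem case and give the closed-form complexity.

Master Theorem for T(n) = 87T(n/7) + O(n^2):

a = 87, b = 7, c = 2
log_b(a) = log_7(87) = 2.2950

Case 1: c = 2 < log_7(87) = 2.2950
T(n) = O(n^(log_7 87))

For T(n) = 87T(n/7) + O(n^2): log_7(87) = 2.2950. This is Case 1 of the Master Theorem (c < log_b(a), work dominated by leaves), giving O(n^(log_7 87)).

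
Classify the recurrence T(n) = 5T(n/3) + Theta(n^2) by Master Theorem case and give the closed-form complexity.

Master Theorem for T(n) = 5T(n/3) + O(n^2):

a = 5, b = 3, c = 2
log_b(a) = log_3(5) = 1.4650

Case 3: c = 2 > log_3(5) = 1.4650
T(n) = O(n^2) = O(n^2)

For T(n) = 5T(n/3) + O(n^2): log_3(5) = 1.4650. This is Case 3 of the Master Theorem (c > log_b(a), work dominated by root), giving O(n^2).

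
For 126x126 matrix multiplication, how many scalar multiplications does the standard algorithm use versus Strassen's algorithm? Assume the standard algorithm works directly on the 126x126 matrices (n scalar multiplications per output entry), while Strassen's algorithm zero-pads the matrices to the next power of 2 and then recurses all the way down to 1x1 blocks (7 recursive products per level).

Matrix multiplication for 126x126 matrices:

Strassen's algorithm requires power-of-2 dimensions. Pad 126x126 to 128x128 (next power of 2).

Standard algorithm: 126^3 = 2000376 multiplications
Strassen's algorithm: 7^(log2(128)) = 7^7 = 823543 multiplications
Savings: 2000376 - 823543 = 1176833 multiplications

Standard: 2000376 multiplications (126^3). Strassen: 823543 multiplications (7^7, after padding to 128x128). Strassen reduces 8 recursive multiplications to 7 at each level.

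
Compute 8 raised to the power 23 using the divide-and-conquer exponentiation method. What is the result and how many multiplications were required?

Computing 8^23 by squaring (build up from 8^1; each line after the first costs one multiplication):

8^1 = 8
8^2 = (8^1)^2 = 8^2 = 64
8^4 = (8^2)^2 = 64^2 = 4096
8^5 = 8 * 8^4 = 8 * 4096 = 32768
8^10 = (8^5)^2 = 32768^2 = 1073741824
8^11 = 8 * 8^10 = 8 * 1073741824 = 8589934592
8^22 = (8^11)^2 = 8589934592^2 = 73786976294838206464
8^23 = 8 * 8^22 = 8 * 73786976294838206464 = 590295810358705651712

Result: 590295810358705651712
Multiplications needed: 7 (7 lines after 8^1)

8^23 = 590295810358705651712. Using exponentiation by squaring, this requires 7 multiplications. The key idea: if the exponent is even, square the half-power; if odd, multiply by the base once.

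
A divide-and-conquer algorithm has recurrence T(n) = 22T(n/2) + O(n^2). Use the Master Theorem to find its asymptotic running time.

Master Theorem for T(n) = 22T(n/2) + O(n^2):

a = 22, b = 2, c = 2
log_b(a) = log_2(22) = 4.4594

Case 1: c = 2 < log_2(22) = 4.4594
T(n) = O(n^(log_2 22))

For T(n) = 22T(n/2) + O(n^2): log_2(22) = 4.4594. This is Case 1 of the Master Theorem (c < log_b(a), work dominated by leaves), giving O(n^(log_2 22)).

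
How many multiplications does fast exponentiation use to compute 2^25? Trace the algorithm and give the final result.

Computing 2^25 by squaring (build up from 2^1; each line after the first costs one multiplication):

2^1 = 2
2^2 = (2^1)^2 = 2^2 = 4
2^3 = 2 * 2^2 = 2 * 4 = 8
2^6 = (2^3)^2 = 8^2 = 64
2^12 = (2^6)^2 = 64^2 = 4096
2^24 = (2^12)^2 = 4096^2 = 16777216
2^25 = 2 * 2^24 = 2 * 16777216 = 33554432

Result: 33554432
Multiplications needed: 6 (6 lines after 2^1)

2^25 = 33554432. Using exponentiation by squaring, this requires 6 multiplications. The key idea: if the exponent is even, square the half-power; if odd, multiply by the base once.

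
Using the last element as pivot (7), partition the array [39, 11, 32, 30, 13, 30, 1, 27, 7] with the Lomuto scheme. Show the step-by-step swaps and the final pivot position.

Lomuto partition with pivot = 7:

Initial array: [39, 11, 32, 30, 13, 30, 1, 27, 7]

arr[0]=39 > 7: no swap
arr[1]=11 > 7: no swap
arr[2]=32 > 7: no swap
arr[3]=30 > 7: no swap
arr[4]=13 > 7: no swap
arr[5]=30 > 7: no swap
arr[6]=1 <= 7: swap with position 0, array becomes [1, 11, 32, 30, 13, 30, 39, 27, 7]
arr[7]=27 > 7: no swap

Place pivot at position 1: [1, 7, 32, 30, 13, 30, 39, 27, 11]
Pivot position: 1

After partitioning with pivot 7, the array becomes [1, 7, 32, 30, 13, 30, 39, 27, 11]. The pivot is placed at index 1. All elements to the left of the pivot are <= 7, and all elements to the right are > 7.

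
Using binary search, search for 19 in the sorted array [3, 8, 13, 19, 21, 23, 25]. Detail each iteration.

Binary search for 19 in [3, 8, 13, 19, 21, 23, 25]:

lo=0, hi=6, mid=3, arr[mid]=19 -> Found target at index 3!

Binary search finds 19 at index 3 after 1 comparisons. The search repeatedly halves the search space by comparing with the middle element.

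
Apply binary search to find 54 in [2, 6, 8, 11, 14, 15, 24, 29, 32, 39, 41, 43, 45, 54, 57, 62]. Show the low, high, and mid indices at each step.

Binary search for 54 in [2, 6, 8, 11, 14, 15, 24, 29, 32, 39, 41, 43, 45, 54, 57, 62]:

lo=0, hi=15, mid=7, arr[mid]=29 -> 29 < 54, search right half
lo=8, hi=15, mid=11, arr[mid]=43 -> 43 < 54, search right half
lo=12, hi=15, mid=13, arr[mid]=54 -> Found target at index 13!

Binary search finds 54 at index 13 after 3 comparisons. The search repeatedly halves the search space by comparing with the middle element.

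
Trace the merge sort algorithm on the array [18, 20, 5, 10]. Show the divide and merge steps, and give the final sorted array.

Merge sort trace:

Split: [18, 20, 5, 10] -> [18, 20] and [5, 10]
  Split: [18, 20] -> [18] and [20]
  Merge: [18] + [20] -> [18, 20]
  Split: [5, 10] -> [5] and [10]
  Merge: [5] + [10] -> [5, 10]
Merge: [18, 20] + [5, 10] -> [5, 10, 18, 20]

Final sorted array: [5, 10, 18, 20]

The merge sort proceeds by recursively splitting the array and merging sorted halves.
After all merges, the sorted array is [5, 10, 18, 20].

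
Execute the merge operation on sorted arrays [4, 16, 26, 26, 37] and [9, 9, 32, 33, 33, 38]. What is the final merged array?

Merging process:

Compare 4 vs 9: take 4 from left. Merged: [4]
Compare 16 vs 9: take 9 from right. Merged: [4, 9]
Compare 16 vs 9: take 9 from right. Merged: [4, 9, 9]
Compare 16 vs 32: take 16 from left. Merged: [4, 9, 9, 16]
Compare 26 vs 32: take 26 from left. Merged: [4, 9, 9, 16, 26]
Compare 26 vs 32: take 26 from left. Merged: [4, 9, 9, 16, 26, 26]
Compare 37 vs 32: take 32 from right. Merged: [4, 9, 9, 16, 26, 26, 32]
Compare 37 vs 33: take 33 from right. Merged: [4, 9, 9, 16, 26, 26, 32, 33]
Compare 37 vs 33: take 33 from right. Merged: [4, 9, 9, 16, 26, 26, 32, 33, 33]
Compare 37 vs 38: take 37 from left. Merged: [4, 9, 9, 16, 26, 26, 32, 33, 33, 37]
Append remaining from right: [38]. Merged: [4, 9, 9, 16, 26, 26, 32, 33, 33, 37, 38]

Final merged array: [4, 9, 9, 16, 26, 26, 32, 33, 33, 37, 38]
Total comparisons: 10

The merged array is [4, 9, 9, 16, 26, 26, 32, 33, 33, 37, 38], requiring 10 comparisons. The merge step runs in O(n) time where n is the total number of elements.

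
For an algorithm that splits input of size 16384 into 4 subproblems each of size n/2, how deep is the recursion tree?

For divide and conquer with division factor 2:

Problem sizes at each level:
Level 0: 16384
Level 1: 8192
Level 2: 4096
Level 3: 2048
Level 4: 1024
Level 5: 512
Level 6: 256
Level 7: 128
Level 8: 64
Level 9: 32
Level 10: 16
Level 11: 8
Level 12: 4
Level 13: 2
Level 14: 1

The root is level 0 and the size-1 base case is level 14 (the tree spans levels 0 through 14, i.e. 15 levels counting the root), so the depth is the number of divisions: log_2(16384) = 14

The recursion tree depth is log_2(16384) = 14. At each level, the problem size is divided by 2, so it takes 14 divisions to reduce to a base case of size 1. The algorithm makes 4 recursive calls at each level.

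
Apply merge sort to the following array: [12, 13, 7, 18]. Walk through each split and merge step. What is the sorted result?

Merge sort trace:

Split: [12, 13, 7, 18] -> [12, 13] and [7, 18]
  Split: [12, 13] -> [12] and [13]
  Merge: [12] + [13] -> [12, 13]
  Split: [7, 18] -> [7] and [18]
  Merge: [7] + [18] -> [7, 18]
Merge: [12, 13] + [7, 18] -> [7, 12, 13, 18]

Final sorted array: [7, 12, 13, 18]

The merge sort proceeds by recursively splitting the array and merging sorted halves.
After all merges, the sorted array is [7, 12, 13, 18].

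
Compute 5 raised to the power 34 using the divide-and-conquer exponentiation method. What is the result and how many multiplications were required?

Computing 5^34 by squaring (build up from 5^1; each line after the first costs one multiplication):

5^1 = 5
5^2 = (5^1)^2 = 5^2 = 25
5^4 = (5^2)^2 = 25^2 = 625
5^8 = (5^4)^2 = 625^2 = 390625
5^16 = (5^8)^2 = 390625^2 = 152587890625
5^17 = 5 * 5^16 = 5 * 152587890625 = 762939453125
5^34 = (5^17)^2 = 762939453125^2 = 582076609134674072265625

Result: 582076609134674072265625
Multiplications needed: 6 (6 lines after 5^1)

5^34 = 582076609134674072265625. Using exponentiation by squaring, this requires 6 multiplications. The key idea: if the exponent is even, square the half-power; if odd, multiply by the base once.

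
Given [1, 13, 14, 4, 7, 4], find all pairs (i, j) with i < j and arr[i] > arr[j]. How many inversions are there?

Finding inversions in [1, 13, 14, 4, 7, 4]:

(1, 3): arr[1]=13 > arr[3]=4
(1, 4): arr[1]=13 > arr[4]=7
(1, 5): arr[1]=13 > arr[5]=4
(2, 3): arr[2]=14 > arr[3]=4
(2, 4): arr[2]=14 > arr[4]=7
(2, 5): arr[2]=14 > arr[5]=4
(4, 5): arr[4]=7 > arr[5]=4

Total inversions: 7

The array has 7 inversion(s): (1,3), (1,4), (1,5), (2,3), (2,4), (2,5), (4,5). Each pair (i,j) satisfies i < j and arr[i] > arr[j].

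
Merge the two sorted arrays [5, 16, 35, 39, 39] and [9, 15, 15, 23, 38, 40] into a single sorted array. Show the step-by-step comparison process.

Merging process:

Compare 5 vs 9: take 5 from left. Merged: [5]
Compare 16 vs 9: take 9 from right. Merged: [5, 9]
Compare 16 vs 15: take 15 from right. Merged: [5, 9, 15]
Compare 16 vs 15: take 15 from right. Merged: [5, 9, 15, 15]
Compare 16 vs 23: take 16 from left. Merged: [5, 9, 15, 15, 16]
Compare 35 vs 23: take 23 from right. Merged: [5, 9, 15, 15, 16, 23]
Compare 35 vs 38: take 35 from left. Merged: [5, 9, 15, 15, 16, 23, 35]
Compare 39 vs 38: take 38 from right. Merged: [5, 9, 15, 15, 16, 23, 35, 38]
Compare 39 vs 40: take 39 from left. Merged: [5, 9, 15, 15, 16, 23, 35, 38, 39]
Compare 39 vs 40: take 39 from left. Merged: [5, 9, 15, 15, 16, 23, 35, 38, 39, 39]
Append remaining from right: [40]. Merged: [5, 9, 15, 15, 16, 23, 35, 38, 39, 39, 40]

Final merged array: [5, 9, 15, 15, 16, 23, 35, 38, 39, 39, 40]
Total comparisons: 10

The merged array is [5, 9, 15, 15, 16, 23, 35, 38, 39, 39, 40], requiring 10 comparisons. The merge step runs in O(n) time where n is the total number of elements.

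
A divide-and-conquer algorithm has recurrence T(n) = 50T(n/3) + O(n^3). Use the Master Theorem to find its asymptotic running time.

Master Theorem for T(n) = 50T(n/3) + O(n^3):

a = 50, b = 3, c = 3
log_b(a) = log_3(50) = 3.5609

Case 1: c = 3 < log_3(50) = 3.5609
T(n) = O(n^(log_3 50))

For T(n) = 50T(n/3) + O(n^3): log_3(50) = 3.5609. This is Case 1 of the Master Theorem (c < log_b(a), work dominated by leaves), giving O(n^(log_3 50)).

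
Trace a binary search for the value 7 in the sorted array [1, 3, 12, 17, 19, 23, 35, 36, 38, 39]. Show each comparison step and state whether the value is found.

Binary search for 7 in [1, 3, 12, 17, 19, 23, 35, 36, 38, 39]:

lo=0, hi=9, mid=4, arr[mid]=19 -> 19 > 7, search left half
lo=0, hi=3, mid=1, arr[mid]=3 -> 3 < 7, search right half
lo=2, hi=3, mid=2, arr[mid]=12 -> 12 > 7, search left half
lo=2 > hi=1, target 7 not found

Binary search determines that 7 is not in the array after 3 comparisons. The search space was exhausted without finding the target.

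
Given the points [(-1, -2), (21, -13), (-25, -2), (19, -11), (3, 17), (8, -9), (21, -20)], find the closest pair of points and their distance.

Computing all pairwise distances among 7 points:

d((-1, -2), (21, -13)) = 24.5967
d((-1, -2), (-25, -2)) = 24.0
d((-1, -2), (19, -11)) = 21.9317
d((-1, -2), (3, 17)) = 19.4165
d((-1, -2), (8, -9)) = 11.4018
d((-1, -2), (21, -20)) = 28.4253
d((21, -13), (-25, -2)) = 47.2969
d((21, -13), (19, -11)) = 2.8284 <-- minimum
d((21, -13), (3, 17)) = 34.9857
d((21, -13), (8, -9)) = 13.6015
d((21, -13), (21, -20)) = 7.0
d((-25, -2), (19, -11)) = 44.911
d((-25, -2), (3, 17)) = 33.8378
d((-25, -2), (8, -9)) = 33.7343
d((-25, -2), (21, -20)) = 49.3964
d((19, -11), (3, 17)) = 32.249
d((19, -11), (8, -9)) = 11.1803
d((19, -11), (21, -20)) = 9.2195
d((3, 17), (8, -9)) = 26.4764
d((3, 17), (21, -20)) = 41.1461
d((8, -9), (21, -20)) = 17.0294

Closest pair: (21, -13) and (19, -11) with distance 2.8284

The closest pair is (21, -13) and (19, -11) with Euclidean distance 2.8284. For 7 points, brute-force pairwise comparison is shown above. For large n, the divide-and-conquer algorithm (sort by x, recurse on halves, check the dividing strip) achieves O(n log n).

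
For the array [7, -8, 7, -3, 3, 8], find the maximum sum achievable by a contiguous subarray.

Using Kadane's algorithm on [7, -8, 7, -3, 3, 8]:

Scanning through the array:
Position 1 (value -8): max_ending_here = -1, max_so_far = 7
Position 2 (value 7): max_ending_here = 7, max_so_far = 7
Position 3 (value -3): max_ending_here = 4, max_so_far = 7
Position 4 (value 3): max_ending_here = 7, max_so_far = 7
Position 5 (value 8): max_ending_here = 15, max_so_far = 15

Maximum subarray: [7, -3, 3, 8]
Maximum sum: 15

The maximum subarray is [7, -3, 3, 8] with sum 15. This subarray runs from index 2 to index 5.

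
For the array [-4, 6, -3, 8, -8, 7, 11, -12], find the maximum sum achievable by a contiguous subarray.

Using Kadane's algorithm on [-4, 6, -3, 8, -8, 7, 11, -12]:

Scanning through the array:
Position 1 (value 6): max_ending_here = 6, max_so_far = 6
Position 2 (value -3): max_ending_here = 3, max_so_far = 6
Position 3 (value 8): max_ending_here = 11, max_so_far = 11
Position 4 (value -8): max_ending_here = 3, max_so_far = 11
Position 5 (value 7): max_ending_here = 10, max_so_far = 11
Position 6 (value 11): max_ending_here = 21, max_so_far = 21
Position 7 (value -12): max_ending_here = 9, max_so_far = 21

Maximum subarray: [6, -3, 8, -8, 7, 11]
Maximum sum: 21

The maximum subarray is [6, -3, 8, -8, 7, 11] with sum 21. This subarray runs from index 1 to index 6.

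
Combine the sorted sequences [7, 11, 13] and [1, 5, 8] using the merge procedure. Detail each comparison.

Merging process:

Compare 7 vs 1: take 1 from right. Merged: [1]
Compare 7 vs 5: take 5 from right. Merged: [1, 5]
Compare 7 vs 8: take 7 from left. Merged: [1, 5, 7]
Compare 11 vs 8: take 8 from right. Merged: [1, 5, 7, 8]
Append remaining from left: [11, 13]. Merged: [1, 5, 7, 8, 11, 13]

Final merged array: [1, 5, 7, 8, 11, 13]
Total comparisons: 4

The merged array is [1, 5, 7, 8, 11, 13], requiring 4 comparisons. The merge step runs in O(n) time where n is the total number of elements.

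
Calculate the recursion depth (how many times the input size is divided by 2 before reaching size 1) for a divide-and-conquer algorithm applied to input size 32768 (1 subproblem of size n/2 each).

For divide and conquer with division factor 2:

Problem sizes at each level:
Level 0: 32768
Level 1: 16384
Level 2: 8192
Level 3: 4096
Level 4: 2048
Level 5: 1024
Level 6: 512
Level 7: 256
Level 8: 128
Level 9: 64
Level 10: 32
Level 11: 16
Level 12: 8
Level 13: 4
Level 14: 2
Level 15: 1

The root is level 0 and the size-1 base case is level 15 (the tree spans levels 0 through 15, i.e. 16 levels counting the root), so the depth is the number of divisions: log_2(32768) = 15

The recursion tree depth is log_2(32768) = 15. At each level, the problem size is divided by 2, so it takes 15 divisions to reduce to a base case of size 1. The algorithm makes 1 recursive call at each level.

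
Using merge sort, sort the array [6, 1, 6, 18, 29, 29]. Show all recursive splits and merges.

Merge sort trace:

Split: [6, 1, 6, 18, 29, 29] -> [6, 1, 6] and [18, 29, 29]
  Split: [6, 1, 6] -> [6] and [1, 6]
    Split: [1, 6] -> [1] and [6]
    Merge: [1] + [6] -> [1, 6]
  Merge: [6] + [1, 6] -> [1, 6, 6]
  Split: [18, 29, 29] -> [18] and [29, 29]
    Split: [29, 29] -> [29] and [29]
    Merge: [29] + [29] -> [29, 29]
  Merge: [18] + [29, 29] -> [18, 29, 29]
Merge: [1, 6, 6] + [18, 29, 29] -> [1, 6, 6, 18, 29, 29]

Final sorted array: [1, 6, 6, 18, 29, 29]

The merge sort proceeds by recursively splitting the array and merging sorted halves.
After all merges, the sorted array is [1, 6, 6, 18, 29, 29].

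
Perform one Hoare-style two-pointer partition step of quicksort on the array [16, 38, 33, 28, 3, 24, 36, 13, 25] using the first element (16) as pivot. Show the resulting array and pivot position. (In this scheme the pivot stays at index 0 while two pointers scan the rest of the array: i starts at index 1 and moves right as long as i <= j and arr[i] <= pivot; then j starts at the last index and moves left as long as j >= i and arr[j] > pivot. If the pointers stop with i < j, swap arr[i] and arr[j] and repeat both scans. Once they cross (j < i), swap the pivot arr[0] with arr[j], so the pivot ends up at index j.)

Hoare-style two-pointer partition with pivot = 16:

Initial array: [16, 38, 33, 28, 3, 24, 36, 13, 25]

Pointers start at i = 1, j = 8.
i stops at index 1 (arr[1]=38 > 16), j stops at index 7 (arr[7]=13 <= 16): swap arr[1] and arr[7], array becomes [16, 13, 33, 28, 3, 24, 36, 38, 25]
i stops at index 2 (arr[2]=33 > 16), j stops at index 4 (arr[4]=3 <= 16): swap arr[2] and arr[4], array becomes [16, 13, 3, 28, 33, 24, 36, 38, 25]
i ends at 3, j ends at 2: the pointers have crossed (j < i), so scanning stops.

Swap pivot arr[0] with arr[2] to place pivot at position 2: [3, 13, 16, 28, 33, 24, 36, 38, 25]
Pivot position: 2

After partitioning with pivot 16, the array becomes [3, 13, 16, 28, 33, 24, 36, 38, 25]. The pivot is placed at index 2. All elements to the left of the pivot are <= 16, and all elements to the right are > 16.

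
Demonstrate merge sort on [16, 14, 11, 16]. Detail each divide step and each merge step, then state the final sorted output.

Merge sort trace:

Split: [16, 14, 11, 16] -> [16, 14] and [11, 16]
  Split: [16, 14] -> [16] and [14]
  Merge: [16] + [14] -> [14, 16]
  Split: [11, 16] -> [11] and [16]
  Merge: [11] + [16] -> [11, 16]
Merge: [14, 16] + [11, 16] -> [11, 14, 16, 16]

Final sorted array: [11, 14, 16, 16]

The merge sort proceeds by recursively splitting the array and merging sorted halves.
After all merges, the sorted array is [11, 14, 16, 16].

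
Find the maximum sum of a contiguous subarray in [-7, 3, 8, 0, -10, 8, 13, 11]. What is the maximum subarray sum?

Using Kadane's algorithm on [-7, 3, 8, 0, -10, 8, 13, 11]:

Scanning through the array:
Position 1 (value 3): max_ending_here = 3, max_so_far = 3
Position 2 (value 8): max_ending_here = 11, max_so_far = 11
Position 3 (value 0): max_ending_here = 11, max_so_far = 11
Position 4 (value -10): max_ending_here = 1, max_so_far = 11
Position 5 (value 8): max_ending_here = 9, max_so_far = 11
Position 6 (value 13): max_ending_here = 22, max_so_far = 22
Position 7 (value 11): max_ending_here = 33, max_so_far = 33

Maximum subarray: [3, 8, 0, -10, 8, 13, 11]
Maximum sum: 33

The maximum subarray is [3, 8, 0, -10, 8, 13, 11] with sum 33. This subarray runs from index 1 to index 7.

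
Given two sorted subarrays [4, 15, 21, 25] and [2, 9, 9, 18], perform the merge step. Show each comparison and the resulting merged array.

Merging process:

Compare 4 vs 2: take 2 from right. Merged: [2]
Compare 4 vs 9: take 4 from left. Merged: [2, 4]
Compare 15 vs 9: take 9 from right. Merged: [2, 4, 9]
Compare 15 vs 9: take 9 from right. Merged: [2, 4, 9, 9]
Compare 15 vs 18: take 15 from left. Merged: [2, 4, 9, 9, 15]
Compare 21 vs 18: take 18 from right. Merged: [2, 4, 9, 9, 15, 18]
Append remaining from left: [21, 25]. Merged: [2, 4, 9, 9, 15, 18, 21, 25]

Final merged array: [2, 4, 9, 9, 15, 18, 21, 25]
Total comparisons: 6

The merged array is [2, 4, 9, 9, 15, 18, 21, 25], requiring 6 comparisons. The merge step runs in O(n) time where n is the total number of elements.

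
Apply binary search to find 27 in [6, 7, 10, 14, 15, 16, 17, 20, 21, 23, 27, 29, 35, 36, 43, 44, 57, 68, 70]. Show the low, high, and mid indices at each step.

Binary search for 27 in [6, 7, 10, 14, 15, 16, 17, 20, 21, 23, 27, 29, 35, 36, 43, 44, 57, 68, 70]:

lo=0, hi=18, mid=9, arr[mid]=23 -> 23 < 27, search right half
lo=10, hi=18, mid=14, arr[mid]=43 -> 43 > 27, search left half
lo=10, hi=13, mid=11, arr[mid]=29 -> 29 > 27, search left half
lo=10, hi=10, mid=10, arr[mid]=27 -> Found target at index 10!

Binary search finds 27 at index 10 after 4 comparisons. The search repeatedly halves the search space by comparing with the middle element.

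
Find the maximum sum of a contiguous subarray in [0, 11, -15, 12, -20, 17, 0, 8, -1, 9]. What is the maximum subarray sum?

Using Kadane's algorithm on [0, 11, -15, 12, -20, 17, 0, 8, -1, 9]:

Scanning through the array:
Position 1 (value 11): max_ending_here = 11, max_so_far = 11
Position 2 (value -15): max_ending_here = -4, max_so_far = 11
Position 3 (value 12): max_ending_here = 12, max_so_far = 12
Position 4 (value -20): max_ending_here = -8, max_so_far = 12
Position 5 (value 17): max_ending_here = 17, max_so_far = 17
Position 6 (value 0): max_ending_here = 17, max_so_far = 17
Position 7 (value 8): max_ending_here = 25, max_so_far = 25
Position 8 (value -1): max_ending_here = 24, max_so_far = 25
Position 9 (value 9): max_ending_here = 33, max_so_far = 33

Maximum subarray: [17, 0, 8, -1, 9]
Maximum sum: 33

The maximum subarray is [17, 0, 8, -1, 9] with sum 33. This subarray runs from index 5 to index 9.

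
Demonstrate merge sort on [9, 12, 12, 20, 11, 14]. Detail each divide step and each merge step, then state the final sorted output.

Merge sort trace:

Split: [9, 12, 12, 20, 11, 14] -> [9, 12, 12] and [20, 11, 14]
  Split: [9, 12, 12] -> [9] and [12, 12]
    Split: [12, 12] -> [12] and [12]
    Merge: [12] + [12] -> [12, 12]
  Merge: [9] + [12, 12] -> [9, 12, 12]
  Split: [20, 11, 14] -> [20] and [11, 14]
    Split: [11, 14] -> [11] and [14]
    Merge: [11] + [14] -> [11, 14]
  Merge: [20] + [11, 14] -> [11, 14, 20]
Merge: [9, 12, 12] + [11, 14, 20] -> [9, 11, 12, 12, 14, 20]

Final sorted array: [9, 11, 12, 12, 14, 20]

The merge sort proceeds by recursively splitting the array and merging sorted halves.
After all merges, the sorted array is [9, 11, 12, 12, 14, 20].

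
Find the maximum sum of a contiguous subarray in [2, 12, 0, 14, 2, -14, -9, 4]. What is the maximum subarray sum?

Using Kadane's algorithm on [2, 12, 0, 14, 2, -14, -9, 4]:

Scanning through the array:
Position 1 (value 12): max_ending_here = 14, max_so_far = 14
Position 2 (value 0): max_ending_here = 14, max_so_far = 14
Position 3 (value 14): max_ending_here = 28, max_so_far = 28
Position 4 (value 2): max_ending_here = 30, max_so_far = 30
Position 5 (value -14): max_ending_here = 16, max_so_far = 30
Position 6 (value -9): max_ending_here = 7, max_so_far = 30
Position 7 (value 4): max_ending_here = 11, max_so_far = 30

Maximum subarray: [2, 12, 0, 14, 2]
Maximum sum: 30

The maximum subarray is [2, 12, 0, 14, 2] with sum 30. This subarray runs from index 0 to index 4.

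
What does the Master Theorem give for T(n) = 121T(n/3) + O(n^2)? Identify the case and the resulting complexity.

Master Theorem for T(n) = 121T(n/3) + O(n^2):

a = 121, b = 3, c = 2
log_b(a) = log_3(121) = 4.3653

Case 1: c = 2 < log_3(121) = 4.3653
T(n) = O(n^(log_3 121))

For T(n) = 121T(n/3) + O(n^2): log_3(121) = 4.3653. This is Case 1 of the Master Theorem (c < log_b(a), work dominated by leaves), giving O(n^(log_3 121)).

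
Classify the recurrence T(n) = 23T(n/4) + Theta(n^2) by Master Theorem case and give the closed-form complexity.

Master Theorem for T(n) = 23T(n/4) + O(n^2):

a = 23, b = 4, c = 2
log_b(a) = log_4(23) = 2.2618

Case 1: c = 2 < log_4(23) = 2.2618
T(n) = O(n^(log_4 23))

For T(n) = 23T(n/4) + O(n^2): log_4(23) = 2.2618. This is Case 1 of the Master Theorem (c < log_b(a), work dominated by leaves), giving O(n^(log_4 23)).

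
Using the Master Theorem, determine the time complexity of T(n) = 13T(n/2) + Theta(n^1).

Master Theorem for T(n) = 13T(n/2) + O(n^1):

a = 13, b = 2, c = 1
log_b(a) = log_2(13) = 3.7004

Case 1: c = 1 < log_2(13) = 3.7004
T(n) = O(n^(log_2 13))

For T(n) = 13T(n/2) + O(n^1): log_2(13) = 3.7004. This is Case 1 of the Master Theorem (c < log_b(a), work dominated by leaves), giving O(n^(log_2 13)).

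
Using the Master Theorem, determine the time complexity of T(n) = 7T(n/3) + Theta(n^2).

Master Theorem for T(n) = 7T(n/3) + O(n^2):

a = 7, b = 3, c = 2
log_b(a) = log_3(7) = 1.7712

Case 3: c = 2 > log_3(7) = 1.7712
T(n) = O(n^2) = O(n^2)

For T(n) = 7T(n/3) + O(n^2): log_3(7) = 1.7712. This is Case 3 of the Master Theorem (c > log_b(a), work dominated by root), giving O(n^2).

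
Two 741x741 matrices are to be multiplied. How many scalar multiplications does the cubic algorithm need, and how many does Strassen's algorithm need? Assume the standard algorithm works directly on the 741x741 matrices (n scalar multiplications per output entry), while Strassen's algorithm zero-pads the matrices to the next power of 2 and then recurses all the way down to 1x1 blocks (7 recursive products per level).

Matrix multiplication for 741x741 matrices:

Strassen's algorithm requires power-of-2 dimensions. Pad 741x741 to 1024x1024 (next power of 2).

Standard algorithm: 741^3 = 406869021 multiplications
Strassen's algorithm: 7^(log2(1024)) = 7^10 = 282475249 multiplications
Savings: 406869021 - 282475249 = 124393772 multiplications

Standard: 406869021 multiplications (741^3). Strassen: 282475249 multiplications (7^10, after padding to 1024x1024). Strassen reduces 8 recursive multiplications to 7 at each level.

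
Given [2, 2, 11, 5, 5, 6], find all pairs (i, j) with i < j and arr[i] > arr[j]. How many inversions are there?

Finding inversions in [2, 2, 11, 5, 5, 6]:

(2, 3): arr[2]=11 > arr[3]=5
(2, 4): arr[2]=11 > arr[4]=5
(2, 5): arr[2]=11 > arr[5]=6

Total inversions: 3

The array has 3 inversion(s): (2,3), (2,4), (2,5). Each pair (i,j) satisfies i < j and arr[i] > arr[j].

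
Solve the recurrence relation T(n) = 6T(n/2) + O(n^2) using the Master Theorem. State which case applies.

Master Theorem for T(n) = 6T(n/2) + O(n^2):

a = 6, b = 2, c = 2
log_b(a) = log_2(6) = 2.5850

Case 1: c = 2 < log_2(6) = 2.5850
T(n) = O(n^(log_2 6))

For T(n) = 6T(n/2) + O(n^2): log_2(6) = 2.5850. This is Case 1 of the Master Theorem (c < log_b(a), work dominated by leaves), giving O(n^(log_2 6)).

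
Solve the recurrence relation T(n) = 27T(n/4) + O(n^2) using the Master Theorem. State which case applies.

Master Theorem for T(n) = 27T(n/4) + O(n^2):

a = 27, b = 4, c = 2
log_b(a) = log_4(27) = 2.3774

Case 1: c = 2 < log_4(27) = 2.3774
T(n) = O(n^(log_4 27))

For T(n) = 27T(n/4) + O(n^2): log_4(27) = 2.3774. This is Case 1 of the Master Theorem (c < log_b(a), work dominated by leaves), giving O(n^(log_4 27)).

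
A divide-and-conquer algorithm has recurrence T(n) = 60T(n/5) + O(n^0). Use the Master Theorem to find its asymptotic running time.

Master Theorem for T(n) = 60T(n/5) + O(n^0):

a = 60, b = 5, c = 0
log_b(a) = log_5(60) = 2.5440

Case 1: c = 0 < log_5(60) = 2.5440
T(n) = O(n^(log_5 60))

For T(n) = 60T(n/5) + O(n^0): log_5(60) = 2.5440. This is Case 1 of the Master Theorem (c < log_b(a), work dominated by leaves), giving O(n^(log_5 60)).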